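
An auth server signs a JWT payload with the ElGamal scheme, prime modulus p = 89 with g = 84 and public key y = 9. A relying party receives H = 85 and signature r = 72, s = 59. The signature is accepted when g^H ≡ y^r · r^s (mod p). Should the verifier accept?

Left side g^H mod p:
Squares mod 89: 84^1≡84, 84^2≡25, 84^4≡2, 84^8≡4, 84^16≡16, 84^32≡78, 84^64≡32
85 = 64 + 16 + 4 + 1, so 84^85 ≡ 32·16·2·84 ≡ 42 (mod 89)
Right side y^r · r^s mod p:
Squares mod 89: 9^1≡9, 9^2≡81, 9^4≡64, 9^8≡2, 9^16≡4, 9^32≡16, 9^64≡78
72 = 64 + 8, so 9^72 ≡ 78·2 ≡ 67 (mod 89)
Squares mod 89: 72^1≡72, 72^2≡22, 72^4≡39, 72^8≡8, 72^16≡64, 72^32≡2
59 = 32 + 16 + 8 + 2 + 1, so 72^59 ≡ 2·64·8·22·72 ≡ 80 (mod 89)
67·80 = 5360 ≡ 20 (mod 89)
42 ≠ 20, so verification fails.

reject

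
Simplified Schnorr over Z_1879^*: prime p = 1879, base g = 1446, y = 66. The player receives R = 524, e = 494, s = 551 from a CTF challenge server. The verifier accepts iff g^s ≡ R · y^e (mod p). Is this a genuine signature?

genuine

g^s mod p:
1446^2 = 2090916 ≡ 1468
1446^4 ≡ 1468^2 = 2155024 ≡ 1690
1446^8 ≡ 1690^2 = 2856100 ≡ 20
1446^16 ≡ 20^2 = 400
1446^32 ≡ 400^2 = 160000 ≡ 285
1446^64 ≡ 285^2 = 81225 ≡ 428
1446^128 ≡ 428^2 = 183184 ≡ 921
1446^256 ≡ 921^2 = 848241 ≡ 812
1446^512 ≡ 812^2 = 659344 ≡ 1694
551 = 512 + 32 + 4 + 2 + 1, so 1446^551 ≡ 1694·285·1690·1468·1446 ≡ 1025 (mod 1879)
R · y^e mod p:
66^2 = 4356 ≡ 598
66^4 ≡ 598^2 = 357604 ≡ 594
66^8 ≡ 594^2 = 352836 ≡ 1463
66^16 ≡ 1463^2 = 2140369 ≡ 188
66^32 ≡ 188^2 = 35344 ≡ 1522
66^64 ≡ 1522^2 = 2316484 ≡ 1556
66^128 ≡ 1556^2 = 2421136 ≡ 984
66^256 ≡ 984^2 = 968256 ≡ 571
494 = 256 + 128 + 64 + 32 + 8 + 4 + 2, so 66^494 ≡ 571·984·1556·1522·1463·594·598 ≡ 651 (mod 1879)
524·651 = 341124 ≡ 1025 (mod 1879)
1025 ≡ 1025 (mod 1879); signature holds.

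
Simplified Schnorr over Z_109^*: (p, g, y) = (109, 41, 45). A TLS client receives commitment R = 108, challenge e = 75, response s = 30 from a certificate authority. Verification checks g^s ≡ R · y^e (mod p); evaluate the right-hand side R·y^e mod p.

108

45^2 = 2025 ≡ 63
45^4 ≡ 63^2 = 3969 ≡ 45
45^8 ≡ 45^2 = 2025 ≡ 63
45^16 ≡ 63^2 = 3969 ≡ 45
45^32 ≡ 45^2 = 2025 ≡ 63
45^64 ≡ 63^2 = 3969 ≡ 45
75 = 64 + 8 + 2 + 1, so 45^75 ≡ 45·63·63·45 ≡ 1 (mod 109)
R · y^e ≡ 108·1 = 108 ≡ 108 (mod 109)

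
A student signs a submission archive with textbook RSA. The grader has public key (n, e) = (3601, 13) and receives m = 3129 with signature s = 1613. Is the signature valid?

s^2 ≡ 1613^2 = 2601769 ≡ 1847
s^4 ≡ 1847^2 = 3411409 ≡ 1262
s^8 ≡ 1262^2 = 1592644 ≡ 1002
13 = 8 + 4 + 1, so s^13 ≡ 1002·1262·1613 ≡ 2393 (mod 3601)
The recovered value 2393 does not match the digest 3129.

invalid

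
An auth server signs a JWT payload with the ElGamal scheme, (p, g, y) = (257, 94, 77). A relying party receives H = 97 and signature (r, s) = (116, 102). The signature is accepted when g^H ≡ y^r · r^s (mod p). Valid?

no

Left side g^H mod p:
94^2 = 8836 ≡ 98
94^4 ≡ 98^2 = 9604 ≡ 95
94^8 ≡ 95^2 = 9025 ≡ 30
94^16 ≡ 30^2 = 900 ≡ 129
94^32 ≡ 129^2 = 16641 ≡ 193
94^64 ≡ 193^2 = 37249 ≡ 241
97 = 64 + 32 + 1, so 94^97 ≡ 241·193·94 ≡ 138 (mod 257)
Right side y^r · r^s mod p:
77^2 = 5929 ≡ 18
77^4 ≡ 18^2 = 324 ≡ 67
77^8 ≡ 67^2 = 4489 ≡ 120
77^16 ≡ 120^2 = 14400 ≡ 8
77^32 ≡ 8^2 = 64
77^64 ≡ 64^2 = 4096 ≡ 241
116 = 64 + 32 + 16 + 4, so 77^116 ≡ 241·64·8·67 ≡ 88 (mod 257)
116^2 = 13456 ≡ 92
116^4 ≡ 92^2 = 8464 ≡ 240
116^8 ≡ 240^2 = 57600 ≡ 32
116^16 ≡ 32^2 = 1024 ≡ 253
116^32 ≡ 253^2 = 64009 ≡ 16
116^64 ≡ 16^2 = 256
102 = 64 + 32 + 4 + 2, so 116^102 ≡ 256·16·240·92 ≡ 95 (mod 257)
88·95 = 8360 ≡ 136 (mod 257)
138 ≠ 136, so verification fails.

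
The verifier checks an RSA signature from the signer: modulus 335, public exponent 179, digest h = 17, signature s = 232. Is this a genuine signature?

Squares mod 335: s^1≡232, s^2≡224, s^4≡261, s^8≡116, s^16≡56, s^32≡121, s^64≡236, s^128≡86
179 = 128 + 32 + 16 + 2 + 1, so s^179 ≡ 86·121·56·224·232 ≡ 318 (mod 335)
318 ≠ 17, so verification fails.

forged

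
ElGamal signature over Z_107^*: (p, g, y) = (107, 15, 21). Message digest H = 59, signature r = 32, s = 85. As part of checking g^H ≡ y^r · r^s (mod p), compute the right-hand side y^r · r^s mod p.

21^2 = 441 ≡ 13
21^4 ≡ 13^2 = 169 ≡ 62
21^8 ≡ 62^2 = 3844 ≡ 99
21^16 ≡ 99^2 = 9801 ≡ 64
21^32 ≡ 64^2 = 4096 ≡ 30
32^2 = 1024 ≡ 61
32^4 ≡ 61^2 = 3721 ≡ 83
32^8 ≡ 83^2 = 6889 ≡ 41
32^16 ≡ 41^2 = 1681 ≡ 76
32^32 ≡ 76^2 = 5776 ≡ 105
32^64 ≡ 105^2 = 11025 ≡ 4
85 = 64 + 16 + 4 + 1, so 32^85 ≡ 4·76·83·32 ≡ 2 (mod 107)
y^r · r^s ≡ 30·2 = 60 ≡ 60 (mod 107)

60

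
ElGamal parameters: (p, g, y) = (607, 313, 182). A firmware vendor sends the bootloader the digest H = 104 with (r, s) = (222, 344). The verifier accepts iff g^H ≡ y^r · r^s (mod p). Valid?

yes

Left side g^H mod p:
313^2 = 97969 ≡ 242
313^4 ≡ 242^2 = 58564 ≡ 292
313^8 ≡ 292^2 = 85264 ≡ 284
313^16 ≡ 284^2 = 80656 ≡ 532
313^32 ≡ 532^2 = 283024 ≡ 162
313^64 ≡ 162^2 = 26244 ≡ 143
104 = 64 + 32 + 8, so 313^104 ≡ 143·162·284 ≡ 478 (mod 607)
Right side y^r · r^s mod p:
182^2 = 33124 ≡ 346
182^4 ≡ 346^2 = 119716 ≡ 137
182^8 ≡ 137^2 = 18769 ≡ 559
182^16 ≡ 559^2 = 312481 ≡ 483
182^32 ≡ 483^2 = 233289 ≡ 201
182^64 ≡ 201^2 = 40401 ≡ 339
182^128 ≡ 339^2 = 114921 ≡ 198
222 = 128 + 64 + 16 + 8 + 4 + 2, so 182^222 ≡ 198·339·483·559·137·346 ≡ 8 (mod 607)
222^2 = 49284 ≡ 117
222^4 ≡ 117^2 = 13689 ≡ 335
222^8 ≡ 335^2 = 112225 ≡ 537
222^16 ≡ 537^2 = 288369 ≡ 44
222^32 ≡ 44^2 = 1936 ≡ 115
222^64 ≡ 115^2 = 13225 ≡ 478
222^128 ≡ 478^2 = 228484 ≡ 252
222^256 ≡ 252^2 = 63504 ≡ 376
344 = 256 + 64 + 16 + 8, so 222^344 ≡ 376·478·44·537 ≡ 515 (mod 607)
8·515 = 4120 ≡ 478 (mod 607)
478 ≡ 478 (mod 607), so the signature is genuine.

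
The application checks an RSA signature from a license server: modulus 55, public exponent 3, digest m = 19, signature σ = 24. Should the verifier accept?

σ^2 ≡ 24^2 = 576 ≡ 26
3 = 2 + 1, so σ^3 ≡ 26·24 ≡ 19 (mod 55)
σ^3 mod 55 = 19 matches m.

accept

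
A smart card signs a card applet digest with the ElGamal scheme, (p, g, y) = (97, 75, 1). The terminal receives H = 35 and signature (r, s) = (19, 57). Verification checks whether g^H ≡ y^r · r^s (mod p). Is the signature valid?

invalid

Left side g^H mod p:
75^2 = 5625 ≡ 96
75^4 ≡ 96^2 = 9216 ≡ 1
75^8 ≡ 1^2 = 1
75^16 ≡ 1^2 = 1
75^32 ≡ 1^2 = 1
35 = 32 + 2 + 1, so 75^35 ≡ 1·96·75 ≡ 22 (mod 97)
Right side y^r · r^s mod p:
1^2 = 1
1^4 ≡ 1^2 = 1
1^8 ≡ 1^2 = 1
1^16 ≡ 1^2 = 1
19 = 16 + 2 + 1, so 1^19 ≡ 1·1·1 ≡ 1 (mod 97)
19^2 = 361 ≡ 70
19^4 ≡ 70^2 = 4900 ≡ 50
19^8 ≡ 50^2 = 2500 ≡ 75
19^16 ≡ 75^2 = 5625 ≡ 96
19^32 ≡ 96^2 = 9216 ≡ 1
57 = 32 + 16 + 8 + 1, so 19^57 ≡ 1·96·75·19 ≡ 30 (mod 97)
1·30 = 30 ≡ 30 (mod 97)
22 ≠ 30, so verification fails.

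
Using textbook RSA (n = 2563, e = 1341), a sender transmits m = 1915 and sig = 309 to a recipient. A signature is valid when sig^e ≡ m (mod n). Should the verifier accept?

accept

sig^2 ≡ 309^2 = 95481 ≡ 650
sig^4 ≡ 650^2 = 422500 ≡ 2168
sig^8 ≡ 2168^2 = 4700224 ≡ 2245
sig^16 ≡ 2245^2 = 5040025 ≡ 1167
sig^32 ≡ 1167^2 = 1361889 ≡ 936
sig^64 ≡ 936^2 = 876096 ≡ 2113
sig^128 ≡ 2113^2 = 4464769 ≡ 23
sig^256 ≡ 23^2 = 529
sig^512 ≡ 529^2 = 279841 ≡ 474
sig^1024 ≡ 474^2 = 224676 ≡ 1695
1341 = 1024 + 256 + 32 + 16 + 8 + 4 + 1, so sig^1341 ≡ 1695·529·936·1167·2245·2168·309 ≡ 1915 (mod 2563)
sig^1341 mod 2563 = 1915 matches m.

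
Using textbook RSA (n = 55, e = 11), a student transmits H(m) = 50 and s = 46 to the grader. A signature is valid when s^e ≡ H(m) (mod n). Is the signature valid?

invalid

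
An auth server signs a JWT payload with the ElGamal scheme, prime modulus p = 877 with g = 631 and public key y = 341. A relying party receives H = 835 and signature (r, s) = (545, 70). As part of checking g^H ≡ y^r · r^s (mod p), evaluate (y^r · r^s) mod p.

325

341^545 mod 877 = 218
545^70 mod 877 = 617
y^r · r^s ≡ 218·617 = 134506 ≡ 325 (mod 877)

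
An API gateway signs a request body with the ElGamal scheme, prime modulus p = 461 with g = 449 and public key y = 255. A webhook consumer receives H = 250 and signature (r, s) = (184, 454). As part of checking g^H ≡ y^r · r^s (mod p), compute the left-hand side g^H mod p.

41

449^2 = 201601 ≡ 144
449^4 ≡ 144^2 = 20736 ≡ 452
449^8 ≡ 452^2 = 204304 ≡ 81
449^16 ≡ 81^2 = 6561 ≡ 107
449^32 ≡ 107^2 = 11449 ≡ 385
449^64 ≡ 385^2 = 148225 ≡ 244
449^128 ≡ 244^2 = 59536 ≡ 67
250 = 128 + 64 + 32 + 16 + 8 + 2, so 449^250 ≡ 67·244·385·107·81·144 ≡ 41 (mod 461)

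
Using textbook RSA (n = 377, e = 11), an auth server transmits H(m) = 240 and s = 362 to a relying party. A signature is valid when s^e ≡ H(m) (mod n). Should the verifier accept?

accept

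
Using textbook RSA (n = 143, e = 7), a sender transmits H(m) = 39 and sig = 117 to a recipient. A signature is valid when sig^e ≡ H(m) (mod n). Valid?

Squares mod 143: sig^1≡117, sig^2≡104, sig^4≡91
7 = 4 + 2 + 1, so sig^7 ≡ 91·104·117 ≡ 39 (mod 143)
39 = H(m), so the signature checks out.

yes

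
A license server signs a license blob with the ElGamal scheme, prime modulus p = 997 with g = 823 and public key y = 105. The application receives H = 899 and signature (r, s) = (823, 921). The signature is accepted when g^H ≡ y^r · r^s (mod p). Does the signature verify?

verifies

Left side g^H mod p:
823^899 mod 997 = 682
Right side y^r · r^s mod p:
105^823 mod 997 = 672
823^921 mod 997 = 93
672·93 = 62496 ≡ 682 (mod 997)
682 ≡ 682 (mod 997), so the signature is genuine.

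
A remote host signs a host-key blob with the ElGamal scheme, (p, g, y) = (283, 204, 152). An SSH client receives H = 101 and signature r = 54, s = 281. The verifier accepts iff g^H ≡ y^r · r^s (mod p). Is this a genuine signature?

Left side g^H mod p:
Squares mod 283: 204^1≡204, 204^2≡15, 204^4≡225, 204^8≡251, 204^16≡175, 204^32≡61, 204^64≡42
101 = 64 + 32 + 4 + 1, so 204^101 ≡ 42·61·225·204 ≡ 244 (mod 283)
Right side y^r · r^s mod p:
Squares mod 283: 152^1≡152, 152^2≡181, 152^4≡216, 152^8≡244, 152^16≡106, 152^32≡199
54 = 32 + 16 + 4 + 2, so 152^54 ≡ 199·106·216·181 ≡ 158 (mod 283)
Squares mod 283: 54^1≡54, 54^2≡86, 54^4≡38, 54^8≡29, 54^16≡275, 54^32≡64, 54^64≡134, 54^128≡127, 54^256≡281
281 = 256 + 16 + 8 + 1, so 54^281 ≡ 281·275·29·54 ≡ 152 (mod 283)
158·152 = 24016 ≡ 244 (mod 283)
244 ≡ 244 (mod 283), so the signature is genuine.

genuine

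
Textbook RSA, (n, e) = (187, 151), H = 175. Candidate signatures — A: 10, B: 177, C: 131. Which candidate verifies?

Candidate A: Squares mod 187: 10^1≡10, 10^2≡100, 10^4≡89, 10^8≡67, 10^16≡1, 10^32≡1, 10^64≡1, 10^128≡1; 151 = 128 + 16 + 4 + 2 + 1, so 10^151 ≡ 1·1·89·100·10 ≡ 175 (mod 187)
  → matches H = 175
Candidate B: Squares mod 187: 177^1≡177, 177^2≡100, 177^4≡89, 177^8≡67, 177^16≡1, 177^32≡1, 177^64≡1, 177^128≡1; 151 = 128 + 16 + 4 + 2 + 1, so 177^151 ≡ 1·1·89·100·177 ≡ 12 (mod 187)
Candidate C: Squares mod 187: 131^1≡131, 131^2≡144, 131^4≡166, 131^8≡67, 131^16≡1, 131^32≡1, 131^64≡1, 131^128≡1; 151 = 128 + 16 + 4 + 2 + 1, so 131^151 ≡ 1·1·166·144·131 ≡ 109 (mod 187)

A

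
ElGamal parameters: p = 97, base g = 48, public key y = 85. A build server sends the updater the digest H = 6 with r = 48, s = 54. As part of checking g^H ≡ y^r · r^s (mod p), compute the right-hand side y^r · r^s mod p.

47

85^2 = 7225 ≡ 47
85^4 ≡ 47^2 = 2209 ≡ 75
85^8 ≡ 75^2 = 5625 ≡ 96
85^16 ≡ 96^2 = 9216 ≡ 1
85^32 ≡ 1^2 = 1
48 = 32 + 16, so 85^48 ≡ 1·1 ≡ 1 (mod 97)
48^2 = 2304 ≡ 73
48^4 ≡ 73^2 = 5329 ≡ 91
48^8 ≡ 91^2 = 8281 ≡ 36
48^16 ≡ 36^2 = 1296 ≡ 35
48^32 ≡ 35^2 = 1225 ≡ 61
54 = 32 + 16 + 4 + 2, so 48^54 ≡ 61·35·91·73 ≡ 47 (mod 97)
y^r · r^s ≡ 1·47 = 47 ≡ 47 (mod 97)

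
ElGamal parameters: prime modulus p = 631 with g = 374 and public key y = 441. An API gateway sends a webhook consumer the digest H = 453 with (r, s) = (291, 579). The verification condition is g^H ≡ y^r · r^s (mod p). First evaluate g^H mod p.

374^453 mod 631 = 422

422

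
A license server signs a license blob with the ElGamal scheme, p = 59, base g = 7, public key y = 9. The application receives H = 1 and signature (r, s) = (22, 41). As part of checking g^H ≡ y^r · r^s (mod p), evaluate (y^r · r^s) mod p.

7

Squares mod 59: 9^1≡9, 9^2≡22, 9^4≡12, 9^8≡26, 9^16≡27
22 = 16 + 4 + 2, so 9^22 ≡ 27·12·22 ≡ 48 (mod 59)
Squares mod 59: 22^1≡22, 22^2≡12, 22^4≡26, 22^8≡27, 22^16≡21, 22^32≡28
41 = 32 + 8 + 1, so 22^41 ≡ 28·27·22 ≡ 53 (mod 59)
y^r · r^s ≡ 48·53 = 2544 ≡ 7 (mod 59)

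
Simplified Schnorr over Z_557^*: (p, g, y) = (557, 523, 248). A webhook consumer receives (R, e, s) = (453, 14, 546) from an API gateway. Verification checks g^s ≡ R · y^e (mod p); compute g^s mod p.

160

523^2 = 273529 ≡ 42
523^4 ≡ 42^2 = 1764 ≡ 93
523^8 ≡ 93^2 = 8649 ≡ 294
523^16 ≡ 294^2 = 86436 ≡ 101
523^32 ≡ 101^2 = 10201 ≡ 175
523^64 ≡ 175^2 = 30625 ≡ 547
523^128 ≡ 547^2 = 299209 ≡ 100
523^256 ≡ 100^2 = 10000 ≡ 531
523^512 ≡ 531^2 = 281961 ≡ 119
546 = 512 + 32 + 2, so 523^546 ≡ 119·175·42 ≡ 160 (mod 557)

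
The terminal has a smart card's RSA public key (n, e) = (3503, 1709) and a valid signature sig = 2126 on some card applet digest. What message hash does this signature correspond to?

Squares mod 3503: sig^1≡2126, sig^2≡1006, sig^4≡3172, sig^8≡968, sig^16≡1723, sig^32≡1688, sig^64≡1405, sig^128≡1836, sig^256≡1010, sig^512≡727, sig^1024≡3079
1709 = 1024 + 512 + 128 + 32 + 8 + 4 + 1, so sig^1709 ≡ 3079·727·1836·1688·968·3172·2126 ≡ 1445 (mod 3503)

1445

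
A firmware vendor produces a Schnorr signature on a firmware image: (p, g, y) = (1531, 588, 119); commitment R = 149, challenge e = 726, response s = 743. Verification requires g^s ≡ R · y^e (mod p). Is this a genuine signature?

forged

g^s mod p:
588^2 = 345744 ≡ 1269
588^4 ≡ 1269^2 = 1610361 ≡ 1280
588^8 ≡ 1280^2 = 1638400 ≡ 230
588^16 ≡ 230^2 = 52900 ≡ 846
588^32 ≡ 846^2 = 715716 ≡ 739
588^64 ≡ 739^2 = 546121 ≡ 1085
588^128 ≡ 1085^2 = 1177225 ≡ 1417
588^256 ≡ 1417^2 = 2007889 ≡ 748
588^512 ≡ 748^2 = 559504 ≡ 689
743 = 512 + 128 + 64 + 32 + 4 + 2 + 1, so 588^743 ≡ 689·1417·1085·739·1280·1269·588 ≡ 1308 (mod 1531)
R · y^e mod p:
119^2 = 14161 ≡ 382
119^4 ≡ 382^2 = 145924 ≡ 479
119^8 ≡ 479^2 = 229441 ≡ 1322
119^16 ≡ 1322^2 = 1747684 ≡ 813
119^32 ≡ 813^2 = 660969 ≡ 1108
119^64 ≡ 1108^2 = 1227664 ≡ 1333
119^128 ≡ 1333^2 = 1776889 ≡ 929
119^256 ≡ 929^2 = 863041 ≡ 1088
119^512 ≡ 1088^2 = 1183744 ≡ 281
726 = 512 + 128 + 64 + 16 + 4 + 2, so 119^726 ≡ 281·929·1333·813·479·382 ≡ 1331 (mod 1531)
149·1331 = 198319 ≡ 820 (mod 1531)
1308 ≠ 820; the check fails.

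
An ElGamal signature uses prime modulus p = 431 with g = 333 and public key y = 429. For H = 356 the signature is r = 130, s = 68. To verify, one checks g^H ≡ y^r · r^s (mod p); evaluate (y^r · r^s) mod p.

5

429^130 mod 431 = 2
130^68 mod 431 = 218
y^r · r^s ≡ 2·218 = 436 ≡ 5 (mod 431)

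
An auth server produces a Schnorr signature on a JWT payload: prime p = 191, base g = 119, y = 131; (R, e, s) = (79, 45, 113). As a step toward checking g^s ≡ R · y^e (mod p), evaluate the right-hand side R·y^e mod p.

131^45 mod 191 = 159
R · y^e ≡ 79·159 = 12561 ≡ 146 (mod 191)

146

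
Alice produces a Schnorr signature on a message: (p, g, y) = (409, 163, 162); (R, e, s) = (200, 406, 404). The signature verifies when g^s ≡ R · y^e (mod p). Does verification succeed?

g^s mod p:
163^404 mod 409 = 139
R · y^e mod p:
162^406 mod 409 = 403
200·403 = 80600 ≡ 27 (mod 409)
139 ≠ 27; the check fails.

fails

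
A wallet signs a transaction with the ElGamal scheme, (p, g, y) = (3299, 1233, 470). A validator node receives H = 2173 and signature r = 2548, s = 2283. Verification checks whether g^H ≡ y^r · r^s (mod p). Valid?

yes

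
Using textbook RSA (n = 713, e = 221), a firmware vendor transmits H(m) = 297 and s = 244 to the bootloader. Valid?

s^221 mod 713 = 244
s^221 mod 713 = 244, but H(m) = 297.

no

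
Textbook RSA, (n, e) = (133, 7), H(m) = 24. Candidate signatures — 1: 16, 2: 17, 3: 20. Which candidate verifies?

Candidate 1: Squares mod 133: 16^1≡16, 16^2≡123, 16^4≡100; 7 = 4 + 2 + 1, so 16^7 ≡ 100·123·16 ≡ 93 (mod 133)
Candidate 2: Squares mod 133: 17^1≡17, 17^2≡23, 17^4≡130; 7 = 4 + 2 + 1, so 17^7 ≡ 130·23·17 ≡ 24 (mod 133)
  → matches H(m) = 24
Candidate 3: Squares mod 133: 20^1≡20, 20^2≡1, 20^4≡1; 7 = 4 + 2 + 1, so 20^7 ≡ 1·1·20 ≡ 20 (mod 133)

2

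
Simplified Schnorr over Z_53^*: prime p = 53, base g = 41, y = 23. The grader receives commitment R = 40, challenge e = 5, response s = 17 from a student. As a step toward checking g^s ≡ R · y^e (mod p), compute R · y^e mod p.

19

23^5 mod 53 = 23
R · y^e ≡ 40·23 = 920 ≡ 19 (mod 53)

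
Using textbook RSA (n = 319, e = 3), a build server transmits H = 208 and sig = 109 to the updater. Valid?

yes

Squares mod 319: sig^1≡109, sig^2≡78
3 = 2 + 1, so sig^3 ≡ 78·109 ≡ 208 (mod 319)
sig^3 mod 319 = 208 matches H.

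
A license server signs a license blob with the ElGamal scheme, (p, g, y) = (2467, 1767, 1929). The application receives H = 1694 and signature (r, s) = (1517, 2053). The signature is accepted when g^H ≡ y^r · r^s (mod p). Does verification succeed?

Left side g^H mod p:
Squares mod 2467: 1767^1≡1767, 1767^2≡1534, 1767^4≡2105, 1767^8≡293, 1767^16≡1971, 1767^32≡1783, 1767^64≡1593, 1767^128≡1573, 1767^256≡2395, 1767^512≡250, 1767^1024≡825
1694 = 1024 + 512 + 128 + 16 + 8 + 4 + 2, so 1767^1694 ≡ 825·250·1573·1971·293·2105·1534 ≡ 2433 (mod 2467)
Right side y^r · r^s mod p:
Squares mod 2467: 1929^1≡1929, 1929^2≡805, 1929^4≡1671, 1929^8≡2064, 1929^16≡2054, 1929^32≡346, 1929^64≡1300, 1929^128≡105, 1929^256≡1157, 1929^512≡1535, 1929^1024≡240
1517 = 1024 + 256 + 128 + 64 + 32 + 8 + 4 + 1, so 1929^1517 ≡ 240·1157·105·1300·346·2064·1671·1929 ≡ 162 (mod 2467)
Squares mod 2467: 1517^1≡1517, 1517^2≡2045, 1517^4≡460, 1517^8≡1905, 1517^16≡68, 1517^32≡2157, 1517^64≡2354, 1517^128≡434, 1517^256≡864, 1517^512≡1462, 1517^1024≡1022, 1517^2048≡943
2053 = 2048 + 4 + 1, so 1517^2053 ≡ 943·460·1517 ≡ 1614 (mod 2467)
162·1614 = 261468 ≡ 2433 (mod 2467)
2433 ≡ 2433 (mod 2467), so the signature is genuine.

passes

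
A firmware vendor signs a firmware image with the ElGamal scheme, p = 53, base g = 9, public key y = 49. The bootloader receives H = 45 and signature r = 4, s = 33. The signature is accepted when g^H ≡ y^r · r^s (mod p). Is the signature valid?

valid

Left side g^H mod p:
9^45 mod 53 = 43
Right side y^r · r^s mod p:
49^4 mod 53 = 44
4^33 mod 53 = 7
44·7 = 308 ≡ 43 (mod 53)
43 ≡ 43 (mod 53), so the signature is genuine.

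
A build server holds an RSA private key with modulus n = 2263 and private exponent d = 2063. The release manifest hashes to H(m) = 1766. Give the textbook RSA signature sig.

960

(H(m))^2 ≡ 1766^2 = 3118756 ≡ 342
(H(m))^4 ≡ 342^2 = 116964 ≡ 1551
(H(m))^8 ≡ 1551^2 = 2405601 ≡ 32
(H(m))^16 ≡ 32^2 = 1024
(H(m))^32 ≡ 1024^2 = 1048576 ≡ 807
(H(m))^64 ≡ 807^2 = 651249 ≡ 1768
(H(m))^128 ≡ 1768^2 = 3125824 ≡ 621
(H(m))^256 ≡ 621^2 = 385641 ≡ 931
(H(m))^512 ≡ 931^2 = 866761 ≡ 32
(H(m))^1024 ≡ 32^2 = 1024
(H(m))^2048 ≡ 1024^2 = 1048576 ≡ 807
2063 = 2048 + 8 + 4 + 2 + 1, so (H(m))^2063 ≡ 807·32·1551·342·1766 ≡ 960 (mod 2263)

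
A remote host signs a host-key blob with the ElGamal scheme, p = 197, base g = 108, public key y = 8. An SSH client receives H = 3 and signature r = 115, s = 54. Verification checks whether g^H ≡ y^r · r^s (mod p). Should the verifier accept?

accept

Left side g^H mod p:
108^2 = 11664 ≡ 41
3 = 2 + 1, so 108^3 ≡ 41·108 ≡ 94 (mod 197)
Right side y^r · r^s mod p:
8^2 = 64
8^4 ≡ 64^2 = 4096 ≡ 156
8^8 ≡ 156^2 = 24336 ≡ 105
8^16 ≡ 105^2 = 11025 ≡ 190
8^32 ≡ 190^2 = 36100 ≡ 49
8^64 ≡ 49^2 = 2401 ≡ 37
115 = 64 + 32 + 16 + 2 + 1, so 8^115 ≡ 37·49·190·64·8 ≡ 56 (mod 197)
115^2 = 13225 ≡ 26
115^4 ≡ 26^2 = 676 ≡ 85
115^8 ≡ 85^2 = 7225 ≡ 133
115^16 ≡ 133^2 = 17689 ≡ 156
115^32 ≡ 156^2 = 24336 ≡ 105
54 = 32 + 16 + 4 + 2, so 115^54 ≡ 105·156·85·26 ≡ 65 (mod 197)
56·65 = 3640 ≡ 94 (mod 197)
94 ≡ 94 (mod 197), so the signature is genuine.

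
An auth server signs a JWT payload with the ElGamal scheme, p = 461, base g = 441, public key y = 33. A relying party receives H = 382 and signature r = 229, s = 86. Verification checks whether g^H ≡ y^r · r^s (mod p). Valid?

Left side g^H mod p:
Squares mod 461: 441^1≡441, 441^2≡400, 441^4≡33, 441^8≡167, 441^16≡229, 441^32≡348, 441^64≡322, 441^128≡420, 441^256≡298
382 = 256 + 64 + 32 + 16 + 8 + 4 + 2, so 441^382 ≡ 298·322·348·229·167·33·400 ≡ 359 (mod 461)
Right side y^r · r^s mod p:
Squares mod 461: 33^1≡33, 33^2≡167, 33^4≡229, 33^8≡348, 33^16≡322, 33^32≡420, 33^64≡298, 33^128≡292
229 = 128 + 64 + 32 + 4 + 1, so 33^229 ≡ 292·298·420·229·33 ≡ 14 (mod 461)
Squares mod 461: 229^1≡229, 229^2≡348, 229^4≡322, 229^8≡420, 229^16≡298, 229^32≡292, 229^64≡440
86 = 64 + 16 + 4 + 2, so 229^86 ≡ 440·298·322·348 ≡ 14 (mod 461)
14·14 = 196 ≡ 196 (mod 461)
359 ≠ 196, so verification fails.

no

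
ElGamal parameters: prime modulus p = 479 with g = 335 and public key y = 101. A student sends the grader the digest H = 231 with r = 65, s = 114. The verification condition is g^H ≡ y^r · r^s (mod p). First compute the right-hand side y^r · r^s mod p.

Squares mod 479: 101^1≡101, 101^2≡142, 101^4≡46, 101^8≡200, 101^16≡243, 101^32≡132, 101^64≡180
65 = 64 + 1, so 101^65 ≡ 180·101 ≡ 457 (mod 479)
Squares mod 479: 65^1≡65, 65^2≡393, 65^4≡211, 65^8≡453, 65^16≡197, 65^32≡10, 65^64≡100
114 = 64 + 32 + 16 + 2, so 65^114 ≡ 100·10·197·393 ≡ 230 (mod 479)
y^r · r^s ≡ 457·230 = 105110 ≡ 209 (mod 479)

209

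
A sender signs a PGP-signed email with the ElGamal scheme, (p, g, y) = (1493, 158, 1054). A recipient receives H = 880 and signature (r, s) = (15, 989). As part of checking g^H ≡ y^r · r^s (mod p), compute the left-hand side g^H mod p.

158^2 = 24964 ≡ 1076
158^4 ≡ 1076^2 = 1157776 ≡ 701
158^8 ≡ 701^2 = 491401 ≡ 204
158^16 ≡ 204^2 = 41616 ≡ 1305
158^32 ≡ 1305^2 = 1703025 ≡ 1005
158^64 ≡ 1005^2 = 1010025 ≡ 757
158^128 ≡ 757^2 = 573049 ≡ 1230
158^256 ≡ 1230^2 = 1512900 ≡ 491
158^512 ≡ 491^2 = 241081 ≡ 708
880 = 512 + 256 + 64 + 32 + 16, so 158^880 ≡ 708·491·757·1005·1305 ≡ 322 (mod 1493)

322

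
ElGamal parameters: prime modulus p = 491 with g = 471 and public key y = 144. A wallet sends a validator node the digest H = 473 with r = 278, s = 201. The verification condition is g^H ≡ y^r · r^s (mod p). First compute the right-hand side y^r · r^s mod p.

294

144^2 = 20736 ≡ 114
144^4 ≡ 114^2 = 12996 ≡ 230
144^8 ≡ 230^2 = 52900 ≡ 363
144^16 ≡ 363^2 = 131769 ≡ 181
144^32 ≡ 181^2 = 32761 ≡ 355
144^64 ≡ 355^2 = 126025 ≡ 329
144^128 ≡ 329^2 = 108241 ≡ 221
144^256 ≡ 221^2 = 48841 ≡ 232
278 = 256 + 16 + 4 + 2, so 144^278 ≡ 232·181·230·114 ≡ 56 (mod 491)
278^2 = 77284 ≡ 197
278^4 ≡ 197^2 = 38809 ≡ 20
278^8 ≡ 20^2 = 400
278^16 ≡ 400^2 = 160000 ≡ 425
278^32 ≡ 425^2 = 180625 ≡ 428
278^64 ≡ 428^2 = 183184 ≡ 41
278^128 ≡ 41^2 = 1681 ≡ 208
201 = 128 + 64 + 8 + 1, so 278^201 ≡ 208·41·400·278 ≡ 128 (mod 491)
y^r · r^s ≡ 56·128 = 7168 ≡ 294 (mod 491)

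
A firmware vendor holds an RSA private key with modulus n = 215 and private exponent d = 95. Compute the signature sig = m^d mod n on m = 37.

93

m^2 ≡ 37^2 = 1369 ≡ 79
m^4 ≡ 79^2 = 6241 ≡ 6
m^8 ≡ 6^2 = 36
m^16 ≡ 36^2 = 1296 ≡ 6
m^32 ≡ 6^2 = 36
m^64 ≡ 36^2 = 1296 ≡ 6
95 = 64 + 16 + 8 + 4 + 2 + 1, so m^95 ≡ 6·6·36·6·79·37 ≡ 93 (mod 215)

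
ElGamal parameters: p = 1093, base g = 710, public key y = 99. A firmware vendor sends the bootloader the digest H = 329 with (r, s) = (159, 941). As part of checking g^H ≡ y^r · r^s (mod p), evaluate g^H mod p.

710^2 = 504100 ≡ 227
710^4 ≡ 227^2 = 51529 ≡ 158
710^8 ≡ 158^2 = 24964 ≡ 918
710^16 ≡ 918^2 = 842724 ≡ 21
710^32 ≡ 21^2 = 441
710^64 ≡ 441^2 = 194481 ≡ 1020
710^128 ≡ 1020^2 = 1040400 ≡ 957
710^256 ≡ 957^2 = 915849 ≡ 1008
329 = 256 + 64 + 8 + 1, so 710^329 ≡ 1008·1020·918·710 ≡ 346 (mod 1093)

346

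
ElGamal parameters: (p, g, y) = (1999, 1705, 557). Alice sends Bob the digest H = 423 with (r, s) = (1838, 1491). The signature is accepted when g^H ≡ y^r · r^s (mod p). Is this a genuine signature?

genuine

Left side g^H mod p:
Squares mod 1999: 1705^1≡1705, 1705^2≡479, 1705^4≡1555, 1705^8≡1234, 1705^16≡1517, 1705^32≡440, 1705^64≡1696, 1705^128≡1854, 1705^256≡1035
423 = 256 + 128 + 32 + 4 + 2 + 1, so 1705^423 ≡ 1035·1854·440·1555·479·1705 ≡ 1240 (mod 1999)
Right side y^r · r^s mod p:
Squares mod 1999: 557^1≡557, 557^2≡404, 557^4≡1297, 557^8≡1050, 557^16≡1051, 557^32≡1153, 557^64≡74, 557^128≡1478, 557^256≡1576, 557^512≡1018, 557^1024≡842
1838 = 1024 + 512 + 256 + 32 + 8 + 4 + 2, so 557^1838 ≡ 842·1018·1576·1153·1050·1297·404 ≡ 148 (mod 1999)
Squares mod 1999: 1838^1≡1838, 1838^2≡1933, 1838^4≡358, 1838^8≡228, 1838^16≡10, 1838^32≡100, 1838^64≡5, 1838^128≡25, 1838^256≡625, 1838^512≡820, 1838^1024≡736
1491 = 1024 + 256 + 128 + 64 + 16 + 2 + 1, so 1838^1491 ≡ 736·625·25·5·10·1933·1838 ≡ 1251 (mod 1999)
148·1251 = 185148 ≡ 1240 (mod 1999)
1240 ≡ 1240 (mod 1999), so the signature is genuine.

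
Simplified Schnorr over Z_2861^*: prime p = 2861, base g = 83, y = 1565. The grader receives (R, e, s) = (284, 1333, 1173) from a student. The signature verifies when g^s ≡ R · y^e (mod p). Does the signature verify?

verifies

g^s mod p:
Squares mod 2861: 83^1≡83, 83^2≡1167, 83^4≡53, 83^8≡2809, 83^16≡2704, 83^32≡1761, 83^64≡2658, 83^128≡1155, 83^256≡799, 83^512≡398, 83^1024≡1049
1173 = 1024 + 128 + 16 + 4 + 1, so 83^1173 ≡ 1049·1155·2704·53·83 ≡ 1052 (mod 2861)
R · y^e mod p:
Squares mod 2861: 1565^1≡1565, 1565^2≡209, 1565^4≡766, 1565^8≡251, 1565^16≡59, 1565^32≡620, 1565^64≡1026, 1565^128≡2689, 1565^256≡974, 1565^512≡1685, 1565^1024≡1113
1333 = 1024 + 256 + 32 + 16 + 4 + 1, so 1565^1333 ≡ 1113·974·620·59·766·1565 ≡ 44 (mod 2861)
284·44 = 12496 ≡ 1052 (mod 2861)
1052 ≡ 1052 (mod 2861); signature holds.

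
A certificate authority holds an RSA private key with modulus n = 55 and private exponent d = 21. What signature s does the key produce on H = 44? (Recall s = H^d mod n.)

H^2 ≡ 44^2 = 1936 ≡ 11
H^4 ≡ 11^2 = 121 ≡ 11
H^8 ≡ 11^2 = 121 ≡ 11
H^16 ≡ 11^2 = 121 ≡ 11
21 = 16 + 4 + 1, so H^21 ≡ 11·11·44 ≡ 44 (mod 55)

44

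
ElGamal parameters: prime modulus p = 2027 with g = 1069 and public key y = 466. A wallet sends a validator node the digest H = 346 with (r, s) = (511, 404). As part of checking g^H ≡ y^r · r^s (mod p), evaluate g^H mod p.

1292

Squares mod 2027: 1069^1≡1069, 1069^2≡1560, 1069^4≡1200, 1069^8≡830, 1069^16≡1747, 1069^32≡1374, 1069^64≡739, 1069^128≡858, 1069^256≡363
346 = 256 + 64 + 16 + 8 + 2, so 1069^346 ≡ 363·739·1747·830·1560 ≡ 1292 (mod 2027)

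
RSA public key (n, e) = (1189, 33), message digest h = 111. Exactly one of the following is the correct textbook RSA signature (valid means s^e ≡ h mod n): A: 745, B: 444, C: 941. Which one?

A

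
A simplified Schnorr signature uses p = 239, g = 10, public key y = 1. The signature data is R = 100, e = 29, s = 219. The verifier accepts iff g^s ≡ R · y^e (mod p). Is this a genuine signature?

g^s mod p:
10^2 = 100
10^4 ≡ 100^2 = 10000 ≡ 201
10^8 ≡ 201^2 = 40401 ≡ 10
10^16 ≡ 10^2 = 100
10^32 ≡ 100^2 = 10000 ≡ 201
10^64 ≡ 201^2 = 40401 ≡ 10
10^128 ≡ 10^2 = 100
219 = 128 + 64 + 16 + 8 + 2 + 1, so 10^219 ≡ 100·10·100·10·100·10 ≡ 100 (mod 239)
R · y^e mod p:
1^2 = 1
1^4 ≡ 1^2 = 1
1^8 ≡ 1^2 = 1
1^16 ≡ 1^2 = 1
29 = 16 + 8 + 4 + 1, so 1^29 ≡ 1·1·1·1 ≡ 1 (mod 239)
100·1 = 100 ≡ 100 (mod 239)
100 ≡ 100 (mod 239); signature holds.

genuine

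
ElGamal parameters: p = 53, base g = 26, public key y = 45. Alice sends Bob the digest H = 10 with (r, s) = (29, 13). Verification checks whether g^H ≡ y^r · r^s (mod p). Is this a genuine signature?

forged

Left side g^H mod p:
Squares mod 53: 26^1≡26, 26^2≡40, 26^4≡10, 26^8≡47
10 = 8 + 2, so 26^10 ≡ 47·40 ≡ 25 (mod 53)
Right side y^r · r^s mod p:
Squares mod 53: 45^1≡45, 45^2≡11, 45^4≡15, 45^8≡13, 45^16≡10
29 = 16 + 8 + 4 + 1, so 45^29 ≡ 10·13·15·45 ≡ 35 (mod 53)
Squares mod 53: 29^1≡29, 29^2≡46, 29^4≡49, 29^8≡16
13 = 8 + 4 + 1, so 29^13 ≡ 16·49·29 ≡ 52 (mod 53)
35·52 = 1820 ≡ 18 (mod 53)
25 ≠ 18, so verification fails.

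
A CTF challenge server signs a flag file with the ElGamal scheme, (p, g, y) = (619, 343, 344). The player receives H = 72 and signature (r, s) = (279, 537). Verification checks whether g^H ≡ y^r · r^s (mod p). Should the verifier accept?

accept

Left side g^H mod p:
Squares mod 619: 343^1≡343, 343^2≡39, 343^4≡283, 343^8≡238, 343^16≡315, 343^32≡185, 343^64≡180
72 = 64 + 8, so 343^72 ≡ 180·238 ≡ 129 (mod 619)
Right side y^r · r^s mod p:
Squares mod 619: 344^1≡344, 344^2≡107, 344^4≡307, 344^8≡161, 344^16≡542, 344^32≡358, 344^64≡31, 344^128≡342, 344^256≡592
279 = 256 + 16 + 4 + 2 + 1, so 344^279 ≡ 592·542·307·107·344 ≡ 417 (mod 619)
Squares mod 619: 279^1≡279, 279^2≡466, 279^4≡506, 279^8≡389, 279^16≡285, 279^32≡136, 279^64≡545, 279^128≡524, 279^256≡359, 279^512≡129
537 = 512 + 16 + 8 + 1, so 279^537 ≡ 129·285·389·279 ≡ 125 (mod 619)
417·125 = 52125 ≡ 129 (mod 619)
129 ≡ 129 (mod 619), so the signature is genuine.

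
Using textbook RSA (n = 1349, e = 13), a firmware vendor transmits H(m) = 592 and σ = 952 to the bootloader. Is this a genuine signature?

genuine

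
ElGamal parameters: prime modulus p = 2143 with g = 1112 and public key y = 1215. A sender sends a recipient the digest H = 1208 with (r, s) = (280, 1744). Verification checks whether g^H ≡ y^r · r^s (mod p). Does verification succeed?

passes

Left side g^H mod p:
1112^2 = 1236544 ≡ 33
1112^4 ≡ 33^2 = 1089
1112^8 ≡ 1089^2 = 1185921 ≡ 842
1112^16 ≡ 842^2 = 708964 ≡ 1774
1112^32 ≡ 1774^2 = 3147076 ≡ 1152
1112^64 ≡ 1152^2 = 1327104 ≡ 587
1112^128 ≡ 587^2 = 344569 ≡ 1689
1112^256 ≡ 1689^2 = 2852721 ≡ 388
1112^512 ≡ 388^2 = 150544 ≡ 534
1112^1024 ≡ 534^2 = 285156 ≡ 137
1208 = 1024 + 128 + 32 + 16 + 8, so 1112^1208 ≡ 137·1689·1152·1774·842 ≡ 1321 (mod 2143)
Right side y^r · r^s mod p:
1215^2 = 1476225 ≡ 1841
1215^4 ≡ 1841^2 = 3389281 ≡ 1198
1215^8 ≡ 1198^2 = 1435204 ≡ 1537
1215^16 ≡ 1537^2 = 2362369 ≡ 783
1215^32 ≡ 783^2 = 613089 ≡ 191
1215^64 ≡ 191^2 = 36481 ≡ 50
1215^128 ≡ 50^2 = 2500 ≡ 357
1215^256 ≡ 357^2 = 127449 ≡ 1012
280 = 256 + 16 + 8, so 1215^280 ≡ 1012·783·1537 ≡ 749 (mod 2143)
280^2 = 78400 ≡ 1252
280^4 ≡ 1252^2 = 1567504 ≡ 971
280^8 ≡ 971^2 = 942841 ≡ 2064
280^16 ≡ 2064^2 = 4260096 ≡ 1955
280^32 ≡ 1955^2 = 3822025 ≡ 1056
280^64 ≡ 1056^2 = 1115136 ≡ 776
280^128 ≡ 776^2 = 602176 ≡ 2136
280^256 ≡ 2136^2 = 4562496 ≡ 49
280^512 ≡ 49^2 = 2401 ≡ 258
280^1024 ≡ 258^2 = 66564 ≡ 131
1744 = 1024 + 512 + 128 + 64 + 16, so 280^1744 ≡ 131·258·2136·776·1955 ≡ 1089 (mod 2143)
749·1089 = 815661 ≡ 1321 (mod 2143)
1321 ≡ 1321 (mod 2143), so the signature is genuine.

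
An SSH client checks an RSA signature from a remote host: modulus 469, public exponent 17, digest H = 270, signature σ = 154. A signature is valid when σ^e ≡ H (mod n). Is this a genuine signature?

Squares mod 469: σ^1≡154, σ^2≡266, σ^4≡406, σ^8≡217, σ^16≡189
17 = 16 + 1, so σ^17 ≡ 189·154 ≡ 28 (mod 469)
The recovered value 28 does not match the digest 270.

forged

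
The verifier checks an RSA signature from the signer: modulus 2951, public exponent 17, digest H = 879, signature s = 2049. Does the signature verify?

s^17 mod 2951 = 879
Since 879 equals the digest 879, verification succeeds.

verifies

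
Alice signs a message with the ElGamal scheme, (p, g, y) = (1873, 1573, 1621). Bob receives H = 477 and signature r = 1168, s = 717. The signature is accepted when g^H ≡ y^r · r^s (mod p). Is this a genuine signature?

Left side g^H mod p:
1573^2 = 2474329 ≡ 96
1573^4 ≡ 96^2 = 9216 ≡ 1724
1573^8 ≡ 1724^2 = 2972176 ≡ 1598
1573^16 ≡ 1598^2 = 2553604 ≡ 705
1573^32 ≡ 705^2 = 497025 ≡ 680
1573^64 ≡ 680^2 = 462400 ≡ 1642
1573^128 ≡ 1642^2 = 2696164 ≡ 917
1573^256 ≡ 917^2 = 840889 ≡ 1785
477 = 256 + 128 + 64 + 16 + 8 + 4 + 1, so 1573^477 ≡ 1785·917·1642·705·1598·1724·1573 ≡ 88 (mod 1873)
Right side y^r · r^s mod p:
1621^2 = 2627641 ≡ 1695
1621^4 ≡ 1695^2 = 2873025 ≡ 1716
1621^8 ≡ 1716^2 = 2944656 ≡ 300
1621^16 ≡ 300^2 = 90000 ≡ 96
1621^32 ≡ 96^2 = 9216 ≡ 1724
1621^64 ≡ 1724^2 = 2972176 ≡ 1598
1621^128 ≡ 1598^2 = 2553604 ≡ 705
1621^256 ≡ 705^2 = 497025 ≡ 680
1621^512 ≡ 680^2 = 462400 ≡ 1642
1621^1024 ≡ 1642^2 = 2696164 ≡ 917
1168 = 1024 + 128 + 16, so 1621^1168 ≡ 917·705·96 ≡ 705 (mod 1873)
1168^2 = 1364224 ≡ 680
1168^4 ≡ 680^2 = 462400 ≡ 1642
1168^8 ≡ 1642^2 = 2696164 ≡ 917
1168^16 ≡ 917^2 = 840889 ≡ 1785
1168^32 ≡ 1785^2 = 3186225 ≡ 252
1168^64 ≡ 252^2 = 63504 ≡ 1695
1168^128 ≡ 1695^2 = 2873025 ≡ 1716
1168^256 ≡ 1716^2 = 2944656 ≡ 300
1168^512 ≡ 300^2 = 90000 ≡ 96
717 = 512 + 128 + 64 + 8 + 4 + 1, so 1168^717 ≡ 96·1716·1695·917·1642·1168 ≡ 1193 (mod 1873)
705·1193 = 841065 ≡ 88 (mod 1873)
88 ≡ 88 (mod 1873), so the signature is genuine.

genuine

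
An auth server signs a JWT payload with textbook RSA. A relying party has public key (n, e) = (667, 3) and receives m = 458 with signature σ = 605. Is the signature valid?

σ^3 mod 667 = 458
Since 458 equals the digest 458, verification succeeds.

valid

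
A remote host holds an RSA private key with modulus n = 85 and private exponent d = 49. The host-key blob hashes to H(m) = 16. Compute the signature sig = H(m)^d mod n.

(H(m))^49 mod 85 = 16

16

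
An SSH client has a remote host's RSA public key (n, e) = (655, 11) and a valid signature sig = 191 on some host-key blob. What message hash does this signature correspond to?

576

Squares mod 655: sig^1≡191, sig^2≡456, sig^4≡301, sig^8≡211
11 = 8 + 2 + 1, so sig^11 ≡ 211·456·191 ≡ 576 (mod 655)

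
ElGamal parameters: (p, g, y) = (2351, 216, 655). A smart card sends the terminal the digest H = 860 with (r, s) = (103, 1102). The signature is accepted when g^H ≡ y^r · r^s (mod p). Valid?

yes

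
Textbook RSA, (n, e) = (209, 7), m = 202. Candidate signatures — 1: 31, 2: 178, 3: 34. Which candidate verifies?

1

Candidate 1: Squares mod 209: 31^1≡31, 31^2≡125, 31^4≡159; 7 = 4 + 2 + 1, so 31^7 ≡ 159·125·31 ≡ 202 (mod 209)
  → matches m = 202
Candidate 2: Squares mod 209: 178^1≡178, 178^2≡125, 178^4≡159; 7 = 4 + 2 + 1, so 178^7 ≡ 159·125·178 ≡ 7 (mod 209)
Candidate 3: Squares mod 209: 34^1≡34, 34^2≡111, 34^4≡199; 7 = 4 + 2 + 1, so 34^7 ≡ 199·111·34 ≡ 89 (mod 209)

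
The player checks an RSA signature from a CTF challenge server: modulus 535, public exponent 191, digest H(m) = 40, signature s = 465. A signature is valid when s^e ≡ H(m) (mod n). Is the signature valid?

valid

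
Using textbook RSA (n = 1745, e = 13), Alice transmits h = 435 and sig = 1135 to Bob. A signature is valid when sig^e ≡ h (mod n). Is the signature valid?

invalid

Squares mod 1745: sig^1≡1135, sig^2≡415, sig^4≡1215, sig^8≡1700
13 = 8 + 4 + 1, so sig^13 ≡ 1700·1215·1135 ≡ 1310 (mod 1745)
The recovered value 1310 does not match the digest 435.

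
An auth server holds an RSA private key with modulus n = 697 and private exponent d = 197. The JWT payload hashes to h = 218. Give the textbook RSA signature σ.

12

h^2 ≡ 218^2 = 47524 ≡ 128
h^4 ≡ 128^2 = 16384 ≡ 353
h^8 ≡ 353^2 = 124609 ≡ 543
h^16 ≡ 543^2 = 294849 ≡ 18
h^32 ≡ 18^2 = 324
h^64 ≡ 324^2 = 104976 ≡ 426
h^128 ≡ 426^2 = 181476 ≡ 256
197 = 128 + 64 + 4 + 1, so h^197 ≡ 256·426·353·218 ≡ 12 (mod 697)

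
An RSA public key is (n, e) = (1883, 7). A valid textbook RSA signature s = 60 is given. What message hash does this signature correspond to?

s^2 ≡ 60^2 = 3600 ≡ 1717
s^4 ≡ 1717^2 = 2948089 ≡ 1194
7 = 4 + 2 + 1, so s^7 ≡ 1194·1717·60 ≡ 788 (mod 1883)

788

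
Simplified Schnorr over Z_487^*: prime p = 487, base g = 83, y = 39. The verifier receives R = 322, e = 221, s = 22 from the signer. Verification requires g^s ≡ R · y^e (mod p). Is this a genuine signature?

genuine

g^s mod p:
Squares mod 487: 83^1≡83, 83^2≡71, 83^4≡171, 83^8≡21, 83^16≡441
22 = 16 + 4 + 2, so 83^22 ≡ 441·171·71 ≡ 103 (mod 487)
R · y^e mod p:
Squares mod 487: 39^1≡39, 39^2≡60, 39^4≡191, 39^8≡443, 39^16≡475, 39^32≡144, 39^64≡282, 39^128≡143
221 = 128 + 64 + 16 + 8 + 4 + 1, so 39^221 ≡ 143·282·475·443·191·39 ≡ 144 (mod 487)
322·144 = 46368 ≡ 103 (mod 487)
103 ≡ 103 (mod 487); signature holds.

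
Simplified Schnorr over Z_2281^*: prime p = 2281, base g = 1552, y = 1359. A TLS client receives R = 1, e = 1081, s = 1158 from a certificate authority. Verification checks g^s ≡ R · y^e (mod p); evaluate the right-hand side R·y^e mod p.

Squares mod 2281: 1359^1≡1359, 1359^2≡1552, 1359^4≡2249, 1359^8≡1024, 1359^16≡1597, 1359^32≡251, 1359^64≡1414, 1359^128≡1240, 1359^256≡206, 1359^512≡1378, 1359^1024≡1092
1081 = 1024 + 32 + 16 + 8 + 1, so 1359^1081 ≡ 1092·251·1597·1024·1359 ≡ 1092 (mod 2281)
R · y^e ≡ 1·1092 = 1092 ≡ 1092 (mod 2281)

1092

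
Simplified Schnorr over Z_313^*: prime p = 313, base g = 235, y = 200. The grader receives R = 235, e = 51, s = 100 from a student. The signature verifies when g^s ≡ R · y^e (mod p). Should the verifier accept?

accept

g^s mod p:
Squares mod 313: 235^1≡235, 235^2≡137, 235^4≡302, 235^8≡121, 235^16≡243, 235^32≡205, 235^64≡83
100 = 64 + 32 + 4, so 235^100 ≡ 83·205·302 ≡ 9 (mod 313)
R · y^e mod p:
Squares mod 313: 200^1≡200, 200^2≡249, 200^4≡27, 200^8≡103, 200^16≡280, 200^32≡150
51 = 32 + 16 + 2 + 1, so 200^51 ≡ 150·280·249·200 ≡ 36 (mod 313)
235·36 = 8460 ≡ 9 (mod 313)
9 ≡ 9 (mod 313); signature holds.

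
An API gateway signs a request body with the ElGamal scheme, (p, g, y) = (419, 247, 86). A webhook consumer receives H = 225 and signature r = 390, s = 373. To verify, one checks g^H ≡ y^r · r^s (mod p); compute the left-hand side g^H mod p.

247^2 = 61009 ≡ 254
247^4 ≡ 254^2 = 64516 ≡ 409
247^8 ≡ 409^2 = 167281 ≡ 100
247^16 ≡ 100^2 = 10000 ≡ 363
247^32 ≡ 363^2 = 131769 ≡ 203
247^64 ≡ 203^2 = 41209 ≡ 147
247^128 ≡ 147^2 = 21609 ≡ 240
225 = 128 + 64 + 32 + 1, so 247^225 ≡ 240·147·203·247 ≡ 56 (mod 419)

56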